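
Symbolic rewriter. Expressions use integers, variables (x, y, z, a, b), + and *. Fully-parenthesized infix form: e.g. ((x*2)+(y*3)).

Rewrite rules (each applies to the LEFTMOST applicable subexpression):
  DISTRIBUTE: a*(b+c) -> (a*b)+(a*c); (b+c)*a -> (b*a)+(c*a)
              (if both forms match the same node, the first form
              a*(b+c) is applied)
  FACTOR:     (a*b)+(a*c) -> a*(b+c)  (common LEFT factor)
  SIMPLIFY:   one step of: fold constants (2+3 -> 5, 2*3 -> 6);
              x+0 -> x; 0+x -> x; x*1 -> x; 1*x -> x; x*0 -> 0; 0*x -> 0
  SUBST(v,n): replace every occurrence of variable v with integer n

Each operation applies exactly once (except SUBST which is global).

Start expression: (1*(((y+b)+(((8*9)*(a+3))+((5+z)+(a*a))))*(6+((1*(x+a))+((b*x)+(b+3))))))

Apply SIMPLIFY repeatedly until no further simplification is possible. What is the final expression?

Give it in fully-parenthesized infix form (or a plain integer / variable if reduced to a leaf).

Answer: (((y+b)+((72*(a+3))+((5+z)+(a*a))))*(6+((x+a)+((b*x)+(b+3)))))

Derivation:
Start: (1*(((y+b)+(((8*9)*(a+3))+((5+z)+(a*a))))*(6+((1*(x+a))+((b*x)+(b+3))))))
Step 1: at root: (1*(((y+b)+(((8*9)*(a+3))+((5+z)+(a*a))))*(6+((1*(x+a))+((b*x)+(b+3)))))) -> (((y+b)+(((8*9)*(a+3))+((5+z)+(a*a))))*(6+((1*(x+a))+((b*x)+(b+3))))); overall: (1*(((y+b)+(((8*9)*(a+3))+((5+z)+(a*a))))*(6+((1*(x+a))+((b*x)+(b+3)))))) -> (((y+b)+(((8*9)*(a+3))+((5+z)+(a*a))))*(6+((1*(x+a))+((b*x)+(b+3)))))
Step 2: at LRLL: (8*9) -> 72; overall: (((y+b)+(((8*9)*(a+3))+((5+z)+(a*a))))*(6+((1*(x+a))+((b*x)+(b+3))))) -> (((y+b)+((72*(a+3))+((5+z)+(a*a))))*(6+((1*(x+a))+((b*x)+(b+3)))))
Step 3: at RRL: (1*(x+a)) -> (x+a); overall: (((y+b)+((72*(a+3))+((5+z)+(a*a))))*(6+((1*(x+a))+((b*x)+(b+3))))) -> (((y+b)+((72*(a+3))+((5+z)+(a*a))))*(6+((x+a)+((b*x)+(b+3)))))
Fixed point: (((y+b)+((72*(a+3))+((5+z)+(a*a))))*(6+((x+a)+((b*x)+(b+3)))))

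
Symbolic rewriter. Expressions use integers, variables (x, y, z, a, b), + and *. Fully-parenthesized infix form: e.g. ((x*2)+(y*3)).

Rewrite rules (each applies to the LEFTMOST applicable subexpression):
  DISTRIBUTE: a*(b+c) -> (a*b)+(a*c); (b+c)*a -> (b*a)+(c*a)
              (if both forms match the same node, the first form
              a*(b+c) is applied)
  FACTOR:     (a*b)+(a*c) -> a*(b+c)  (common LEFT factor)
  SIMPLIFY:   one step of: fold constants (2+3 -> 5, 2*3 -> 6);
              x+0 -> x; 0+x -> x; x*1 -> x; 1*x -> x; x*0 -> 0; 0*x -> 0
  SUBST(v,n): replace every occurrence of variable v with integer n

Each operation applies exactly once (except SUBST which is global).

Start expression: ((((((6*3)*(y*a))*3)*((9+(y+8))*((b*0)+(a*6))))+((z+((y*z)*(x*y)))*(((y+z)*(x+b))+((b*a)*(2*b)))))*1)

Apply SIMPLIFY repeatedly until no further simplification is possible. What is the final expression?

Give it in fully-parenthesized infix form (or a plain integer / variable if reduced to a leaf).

Start: ((((((6*3)*(y*a))*3)*((9+(y+8))*((b*0)+(a*6))))+((z+((y*z)*(x*y)))*(((y+z)*(x+b))+((b*a)*(2*b)))))*1)
Step 1: at root: ((((((6*3)*(y*a))*3)*((9+(y+8))*((b*0)+(a*6))))+((z+((y*z)*(x*y)))*(((y+z)*(x+b))+((b*a)*(2*b)))))*1) -> (((((6*3)*(y*a))*3)*((9+(y+8))*((b*0)+(a*6))))+((z+((y*z)*(x*y)))*(((y+z)*(x+b))+((b*a)*(2*b))))); overall: ((((((6*3)*(y*a))*3)*((9+(y+8))*((b*0)+(a*6))))+((z+((y*z)*(x*y)))*(((y+z)*(x+b))+((b*a)*(2*b)))))*1) -> (((((6*3)*(y*a))*3)*((9+(y+8))*((b*0)+(a*6))))+((z+((y*z)*(x*y)))*(((y+z)*(x+b))+((b*a)*(2*b)))))
Step 2: at LLLL: (6*3) -> 18; overall: (((((6*3)*(y*a))*3)*((9+(y+8))*((b*0)+(a*6))))+((z+((y*z)*(x*y)))*(((y+z)*(x+b))+((b*a)*(2*b))))) -> ((((18*(y*a))*3)*((9+(y+8))*((b*0)+(a*6))))+((z+((y*z)*(x*y)))*(((y+z)*(x+b))+((b*a)*(2*b)))))
Step 3: at LRRL: (b*0) -> 0; overall: ((((18*(y*a))*3)*((9+(y+8))*((b*0)+(a*6))))+((z+((y*z)*(x*y)))*(((y+z)*(x+b))+((b*a)*(2*b))))) -> ((((18*(y*a))*3)*((9+(y+8))*(0+(a*6))))+((z+((y*z)*(x*y)))*(((y+z)*(x+b))+((b*a)*(2*b)))))
Step 4: at LRR: (0+(a*6)) -> (a*6); overall: ((((18*(y*a))*3)*((9+(y+8))*(0+(a*6))))+((z+((y*z)*(x*y)))*(((y+z)*(x+b))+((b*a)*(2*b))))) -> ((((18*(y*a))*3)*((9+(y+8))*(a*6)))+((z+((y*z)*(x*y)))*(((y+z)*(x+b))+((b*a)*(2*b)))))
Fixed point: ((((18*(y*a))*3)*((9+(y+8))*(a*6)))+((z+((y*z)*(x*y)))*(((y+z)*(x+b))+((b*a)*(2*b)))))

Answer: ((((18*(y*a))*3)*((9+(y+8))*(a*6)))+((z+((y*z)*(x*y)))*(((y+z)*(x+b))+((b*a)*(2*b)))))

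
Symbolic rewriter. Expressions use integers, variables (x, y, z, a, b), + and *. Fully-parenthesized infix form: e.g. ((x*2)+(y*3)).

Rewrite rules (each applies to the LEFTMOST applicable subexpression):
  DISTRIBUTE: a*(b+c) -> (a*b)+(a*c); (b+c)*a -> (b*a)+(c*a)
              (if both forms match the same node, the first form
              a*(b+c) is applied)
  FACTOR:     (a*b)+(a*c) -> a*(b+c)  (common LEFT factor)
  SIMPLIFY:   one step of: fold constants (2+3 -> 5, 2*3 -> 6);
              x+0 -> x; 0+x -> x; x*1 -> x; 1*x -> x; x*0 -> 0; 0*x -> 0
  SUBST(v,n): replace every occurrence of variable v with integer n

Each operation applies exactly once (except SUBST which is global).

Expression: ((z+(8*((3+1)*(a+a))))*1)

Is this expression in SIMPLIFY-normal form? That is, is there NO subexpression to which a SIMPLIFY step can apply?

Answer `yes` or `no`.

Answer: no

Derivation:
Expression: ((z+(8*((3+1)*(a+a))))*1)
Scanning for simplifiable subexpressions (pre-order)...
  at root: ((z+(8*((3+1)*(a+a))))*1) (SIMPLIFIABLE)
  at L: (z+(8*((3+1)*(a+a)))) (not simplifiable)
  at LR: (8*((3+1)*(a+a))) (not simplifiable)
  at LRR: ((3+1)*(a+a)) (not simplifiable)
  at LRRL: (3+1) (SIMPLIFIABLE)
  at LRRR: (a+a) (not simplifiable)
Found simplifiable subexpr at path root: ((z+(8*((3+1)*(a+a))))*1)
One SIMPLIFY step would give: (z+(8*((3+1)*(a+a))))
-> NOT in normal form.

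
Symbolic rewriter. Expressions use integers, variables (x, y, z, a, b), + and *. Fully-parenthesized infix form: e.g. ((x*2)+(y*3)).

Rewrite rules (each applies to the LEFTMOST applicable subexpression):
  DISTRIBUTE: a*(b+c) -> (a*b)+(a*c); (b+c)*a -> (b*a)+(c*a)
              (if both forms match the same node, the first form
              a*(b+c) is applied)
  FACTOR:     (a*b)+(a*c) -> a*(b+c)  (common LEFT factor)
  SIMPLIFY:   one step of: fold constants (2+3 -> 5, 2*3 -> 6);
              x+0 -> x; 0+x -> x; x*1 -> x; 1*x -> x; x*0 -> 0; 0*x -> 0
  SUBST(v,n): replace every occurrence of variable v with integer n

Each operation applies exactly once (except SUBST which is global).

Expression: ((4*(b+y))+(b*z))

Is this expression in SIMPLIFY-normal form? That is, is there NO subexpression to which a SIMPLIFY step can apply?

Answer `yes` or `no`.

Expression: ((4*(b+y))+(b*z))
Scanning for simplifiable subexpressions (pre-order)...
  at root: ((4*(b+y))+(b*z)) (not simplifiable)
  at L: (4*(b+y)) (not simplifiable)
  at LR: (b+y) (not simplifiable)
  at R: (b*z) (not simplifiable)
Result: no simplifiable subexpression found -> normal form.

Answer: yes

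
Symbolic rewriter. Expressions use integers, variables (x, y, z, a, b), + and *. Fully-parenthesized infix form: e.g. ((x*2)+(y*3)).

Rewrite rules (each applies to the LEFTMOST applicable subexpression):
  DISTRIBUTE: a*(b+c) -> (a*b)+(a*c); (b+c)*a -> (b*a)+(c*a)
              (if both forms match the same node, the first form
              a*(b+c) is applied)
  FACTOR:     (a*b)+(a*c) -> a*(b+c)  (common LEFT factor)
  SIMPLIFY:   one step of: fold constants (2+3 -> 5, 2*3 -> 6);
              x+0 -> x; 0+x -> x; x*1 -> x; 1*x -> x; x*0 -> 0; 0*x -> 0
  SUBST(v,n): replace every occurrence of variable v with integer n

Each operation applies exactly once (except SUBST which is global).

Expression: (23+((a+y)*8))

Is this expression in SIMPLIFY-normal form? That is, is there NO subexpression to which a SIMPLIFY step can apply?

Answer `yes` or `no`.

Answer: yes

Derivation:
Expression: (23+((a+y)*8))
Scanning for simplifiable subexpressions (pre-order)...
  at root: (23+((a+y)*8)) (not simplifiable)
  at R: ((a+y)*8) (not simplifiable)
  at RL: (a+y) (not simplifiable)
Result: no simplifiable subexpression found -> normal form.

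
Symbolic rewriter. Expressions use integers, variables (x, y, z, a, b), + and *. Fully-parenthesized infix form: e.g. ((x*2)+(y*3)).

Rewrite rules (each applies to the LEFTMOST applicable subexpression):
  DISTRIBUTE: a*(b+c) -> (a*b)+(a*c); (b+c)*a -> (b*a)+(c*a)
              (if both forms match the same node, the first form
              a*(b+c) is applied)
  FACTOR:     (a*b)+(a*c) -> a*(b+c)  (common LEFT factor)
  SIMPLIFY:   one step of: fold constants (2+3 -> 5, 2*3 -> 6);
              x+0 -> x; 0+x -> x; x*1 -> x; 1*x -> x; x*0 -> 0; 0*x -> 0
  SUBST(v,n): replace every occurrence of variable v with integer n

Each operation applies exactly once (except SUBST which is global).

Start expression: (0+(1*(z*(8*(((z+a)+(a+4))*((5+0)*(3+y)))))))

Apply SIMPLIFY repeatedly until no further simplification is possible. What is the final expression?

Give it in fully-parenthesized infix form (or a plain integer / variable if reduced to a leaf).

Start: (0+(1*(z*(8*(((z+a)+(a+4))*((5+0)*(3+y)))))))
Step 1: at root: (0+(1*(z*(8*(((z+a)+(a+4))*((5+0)*(3+y))))))) -> (1*(z*(8*(((z+a)+(a+4))*((5+0)*(3+y)))))); overall: (0+(1*(z*(8*(((z+a)+(a+4))*((5+0)*(3+y))))))) -> (1*(z*(8*(((z+a)+(a+4))*((5+0)*(3+y))))))
Step 2: at root: (1*(z*(8*(((z+a)+(a+4))*((5+0)*(3+y)))))) -> (z*(8*(((z+a)+(a+4))*((5+0)*(3+y))))); overall: (1*(z*(8*(((z+a)+(a+4))*((5+0)*(3+y)))))) -> (z*(8*(((z+a)+(a+4))*((5+0)*(3+y)))))
Step 3: at RRRL: (5+0) -> 5; overall: (z*(8*(((z+a)+(a+4))*((5+0)*(3+y))))) -> (z*(8*(((z+a)+(a+4))*(5*(3+y)))))
Fixed point: (z*(8*(((z+a)+(a+4))*(5*(3+y)))))

Answer: (z*(8*(((z+a)+(a+4))*(5*(3+y)))))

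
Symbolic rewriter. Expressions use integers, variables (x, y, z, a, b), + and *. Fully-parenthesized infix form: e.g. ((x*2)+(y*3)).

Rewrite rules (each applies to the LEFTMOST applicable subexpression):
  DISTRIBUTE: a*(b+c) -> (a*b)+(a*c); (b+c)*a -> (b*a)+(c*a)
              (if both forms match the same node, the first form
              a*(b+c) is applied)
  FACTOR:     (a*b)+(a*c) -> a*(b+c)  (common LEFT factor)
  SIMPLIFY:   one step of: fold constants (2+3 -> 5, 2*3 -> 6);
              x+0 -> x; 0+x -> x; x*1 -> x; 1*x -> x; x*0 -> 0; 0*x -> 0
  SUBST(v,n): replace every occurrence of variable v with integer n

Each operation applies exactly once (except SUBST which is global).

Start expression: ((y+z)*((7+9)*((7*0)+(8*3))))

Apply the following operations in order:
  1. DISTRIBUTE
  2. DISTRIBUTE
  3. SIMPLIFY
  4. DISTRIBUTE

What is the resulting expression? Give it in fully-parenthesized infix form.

Start: ((y+z)*((7+9)*((7*0)+(8*3))))
Apply DISTRIBUTE at root (target: ((y+z)*((7+9)*((7*0)+(8*3))))): ((y+z)*((7+9)*((7*0)+(8*3)))) -> ((y*((7+9)*((7*0)+(8*3))))+(z*((7+9)*((7*0)+(8*3)))))
Apply DISTRIBUTE at LR (target: ((7+9)*((7*0)+(8*3)))): ((y*((7+9)*((7*0)+(8*3))))+(z*((7+9)*((7*0)+(8*3))))) -> ((y*(((7+9)*(7*0))+((7+9)*(8*3))))+(z*((7+9)*((7*0)+(8*3)))))
Apply SIMPLIFY at LRLL (target: (7+9)): ((y*(((7+9)*(7*0))+((7+9)*(8*3))))+(z*((7+9)*((7*0)+(8*3))))) -> ((y*((16*(7*0))+((7+9)*(8*3))))+(z*((7+9)*((7*0)+(8*3)))))
Apply DISTRIBUTE at L (target: (y*((16*(7*0))+((7+9)*(8*3))))): ((y*((16*(7*0))+((7+9)*(8*3))))+(z*((7+9)*((7*0)+(8*3))))) -> (((y*(16*(7*0)))+(y*((7+9)*(8*3))))+(z*((7+9)*((7*0)+(8*3)))))

Answer: (((y*(16*(7*0)))+(y*((7+9)*(8*3))))+(z*((7+9)*((7*0)+(8*3)))))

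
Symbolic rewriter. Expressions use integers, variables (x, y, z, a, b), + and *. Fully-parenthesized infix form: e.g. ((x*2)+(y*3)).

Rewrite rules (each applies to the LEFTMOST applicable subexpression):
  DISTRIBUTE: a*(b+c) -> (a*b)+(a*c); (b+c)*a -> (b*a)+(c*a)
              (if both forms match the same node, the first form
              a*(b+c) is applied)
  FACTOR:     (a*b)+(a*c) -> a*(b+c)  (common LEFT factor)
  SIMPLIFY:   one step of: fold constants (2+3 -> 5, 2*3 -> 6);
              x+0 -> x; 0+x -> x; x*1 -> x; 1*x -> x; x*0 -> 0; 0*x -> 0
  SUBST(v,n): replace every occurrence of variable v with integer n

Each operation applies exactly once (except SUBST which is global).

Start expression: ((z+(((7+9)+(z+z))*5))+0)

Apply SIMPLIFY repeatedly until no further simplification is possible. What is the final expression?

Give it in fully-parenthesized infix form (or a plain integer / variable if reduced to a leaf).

Start: ((z+(((7+9)+(z+z))*5))+0)
Step 1: at root: ((z+(((7+9)+(z+z))*5))+0) -> (z+(((7+9)+(z+z))*5)); overall: ((z+(((7+9)+(z+z))*5))+0) -> (z+(((7+9)+(z+z))*5))
Step 2: at RLL: (7+9) -> 16; overall: (z+(((7+9)+(z+z))*5)) -> (z+((16+(z+z))*5))
Fixed point: (z+((16+(z+z))*5))

Answer: (z+((16+(z+z))*5))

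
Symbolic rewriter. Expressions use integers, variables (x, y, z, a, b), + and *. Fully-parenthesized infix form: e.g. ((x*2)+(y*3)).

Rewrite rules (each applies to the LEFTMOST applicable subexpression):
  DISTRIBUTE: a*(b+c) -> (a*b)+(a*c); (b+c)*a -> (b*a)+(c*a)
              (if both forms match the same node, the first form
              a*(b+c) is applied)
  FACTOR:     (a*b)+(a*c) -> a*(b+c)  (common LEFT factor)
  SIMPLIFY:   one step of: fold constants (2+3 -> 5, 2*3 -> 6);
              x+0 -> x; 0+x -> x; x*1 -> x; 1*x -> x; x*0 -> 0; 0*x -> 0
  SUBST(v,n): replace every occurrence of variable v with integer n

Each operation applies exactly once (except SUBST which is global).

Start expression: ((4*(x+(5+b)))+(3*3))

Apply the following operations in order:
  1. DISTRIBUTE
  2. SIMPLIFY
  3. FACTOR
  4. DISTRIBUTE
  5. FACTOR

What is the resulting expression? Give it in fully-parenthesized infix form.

Answer: ((4*(x+(5+b)))+9)

Derivation:
Start: ((4*(x+(5+b)))+(3*3))
Apply DISTRIBUTE at L (target: (4*(x+(5+b)))): ((4*(x+(5+b)))+(3*3)) -> (((4*x)+(4*(5+b)))+(3*3))
Apply SIMPLIFY at R (target: (3*3)): (((4*x)+(4*(5+b)))+(3*3)) -> (((4*x)+(4*(5+b)))+9)
Apply FACTOR at L (target: ((4*x)+(4*(5+b)))): (((4*x)+(4*(5+b)))+9) -> ((4*(x+(5+b)))+9)
Apply DISTRIBUTE at L (target: (4*(x+(5+b)))): ((4*(x+(5+b)))+9) -> (((4*x)+(4*(5+b)))+9)
Apply FACTOR at L (target: ((4*x)+(4*(5+b)))): (((4*x)+(4*(5+b)))+9) -> ((4*(x+(5+b)))+9)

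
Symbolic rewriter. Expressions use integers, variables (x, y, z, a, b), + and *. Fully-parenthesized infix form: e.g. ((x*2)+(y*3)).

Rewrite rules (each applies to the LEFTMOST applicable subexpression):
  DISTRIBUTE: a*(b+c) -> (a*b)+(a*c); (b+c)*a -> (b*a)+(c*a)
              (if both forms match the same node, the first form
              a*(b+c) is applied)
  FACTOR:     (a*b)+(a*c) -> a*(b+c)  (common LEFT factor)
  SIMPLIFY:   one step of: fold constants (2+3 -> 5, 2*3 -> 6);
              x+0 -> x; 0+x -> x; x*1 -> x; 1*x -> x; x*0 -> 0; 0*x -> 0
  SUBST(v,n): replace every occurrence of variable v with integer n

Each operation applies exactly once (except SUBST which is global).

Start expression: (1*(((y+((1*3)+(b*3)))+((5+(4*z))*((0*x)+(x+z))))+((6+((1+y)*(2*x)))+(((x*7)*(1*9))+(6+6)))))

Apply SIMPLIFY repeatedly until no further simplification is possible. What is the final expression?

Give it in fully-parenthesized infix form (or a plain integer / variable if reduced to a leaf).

Start: (1*(((y+((1*3)+(b*3)))+((5+(4*z))*((0*x)+(x+z))))+((6+((1+y)*(2*x)))+(((x*7)*(1*9))+(6+6)))))
Step 1: at root: (1*(((y+((1*3)+(b*3)))+((5+(4*z))*((0*x)+(x+z))))+((6+((1+y)*(2*x)))+(((x*7)*(1*9))+(6+6))))) -> (((y+((1*3)+(b*3)))+((5+(4*z))*((0*x)+(x+z))))+((6+((1+y)*(2*x)))+(((x*7)*(1*9))+(6+6)))); overall: (1*(((y+((1*3)+(b*3)))+((5+(4*z))*((0*x)+(x+z))))+((6+((1+y)*(2*x)))+(((x*7)*(1*9))+(6+6))))) -> (((y+((1*3)+(b*3)))+((5+(4*z))*((0*x)+(x+z))))+((6+((1+y)*(2*x)))+(((x*7)*(1*9))+(6+6))))
Step 2: at LLRL: (1*3) -> 3; overall: (((y+((1*3)+(b*3)))+((5+(4*z))*((0*x)+(x+z))))+((6+((1+y)*(2*x)))+(((x*7)*(1*9))+(6+6)))) -> (((y+(3+(b*3)))+((5+(4*z))*((0*x)+(x+z))))+((6+((1+y)*(2*x)))+(((x*7)*(1*9))+(6+6))))
Step 3: at LRRL: (0*x) -> 0; overall: (((y+(3+(b*3)))+((5+(4*z))*((0*x)+(x+z))))+((6+((1+y)*(2*x)))+(((x*7)*(1*9))+(6+6)))) -> (((y+(3+(b*3)))+((5+(4*z))*(0+(x+z))))+((6+((1+y)*(2*x)))+(((x*7)*(1*9))+(6+6))))
Step 4: at LRR: (0+(x+z)) -> (x+z); overall: (((y+(3+(b*3)))+((5+(4*z))*(0+(x+z))))+((6+((1+y)*(2*x)))+(((x*7)*(1*9))+(6+6)))) -> (((y+(3+(b*3)))+((5+(4*z))*(x+z)))+((6+((1+y)*(2*x)))+(((x*7)*(1*9))+(6+6))))
Step 5: at RRLR: (1*9) -> 9; overall: (((y+(3+(b*3)))+((5+(4*z))*(x+z)))+((6+((1+y)*(2*x)))+(((x*7)*(1*9))+(6+6)))) -> (((y+(3+(b*3)))+((5+(4*z))*(x+z)))+((6+((1+y)*(2*x)))+(((x*7)*9)+(6+6))))
Step 6: at RRR: (6+6) -> 12; overall: (((y+(3+(b*3)))+((5+(4*z))*(x+z)))+((6+((1+y)*(2*x)))+(((x*7)*9)+(6+6)))) -> (((y+(3+(b*3)))+((5+(4*z))*(x+z)))+((6+((1+y)*(2*x)))+(((x*7)*9)+12)))
Fixed point: (((y+(3+(b*3)))+((5+(4*z))*(x+z)))+((6+((1+y)*(2*x)))+(((x*7)*9)+12)))

Answer: (((y+(3+(b*3)))+((5+(4*z))*(x+z)))+((6+((1+y)*(2*x)))+(((x*7)*9)+12)))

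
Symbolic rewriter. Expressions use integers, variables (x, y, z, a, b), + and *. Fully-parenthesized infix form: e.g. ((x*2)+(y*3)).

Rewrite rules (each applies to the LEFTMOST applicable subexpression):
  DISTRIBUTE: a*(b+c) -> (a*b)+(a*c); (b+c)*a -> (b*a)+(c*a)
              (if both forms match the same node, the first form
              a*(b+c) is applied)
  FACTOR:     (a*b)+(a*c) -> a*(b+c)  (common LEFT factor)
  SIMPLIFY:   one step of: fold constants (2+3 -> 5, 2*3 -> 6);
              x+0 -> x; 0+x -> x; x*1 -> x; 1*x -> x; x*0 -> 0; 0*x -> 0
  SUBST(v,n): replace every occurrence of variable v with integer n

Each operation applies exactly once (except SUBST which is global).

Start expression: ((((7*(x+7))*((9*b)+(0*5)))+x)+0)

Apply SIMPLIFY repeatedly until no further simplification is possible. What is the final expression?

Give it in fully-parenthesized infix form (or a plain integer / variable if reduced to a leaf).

Start: ((((7*(x+7))*((9*b)+(0*5)))+x)+0)
Step 1: at root: ((((7*(x+7))*((9*b)+(0*5)))+x)+0) -> (((7*(x+7))*((9*b)+(0*5)))+x); overall: ((((7*(x+7))*((9*b)+(0*5)))+x)+0) -> (((7*(x+7))*((9*b)+(0*5)))+x)
Step 2: at LRR: (0*5) -> 0; overall: (((7*(x+7))*((9*b)+(0*5)))+x) -> (((7*(x+7))*((9*b)+0))+x)
Step 3: at LR: ((9*b)+0) -> (9*b); overall: (((7*(x+7))*((9*b)+0))+x) -> (((7*(x+7))*(9*b))+x)
Fixed point: (((7*(x+7))*(9*b))+x)

Answer: (((7*(x+7))*(9*b))+x)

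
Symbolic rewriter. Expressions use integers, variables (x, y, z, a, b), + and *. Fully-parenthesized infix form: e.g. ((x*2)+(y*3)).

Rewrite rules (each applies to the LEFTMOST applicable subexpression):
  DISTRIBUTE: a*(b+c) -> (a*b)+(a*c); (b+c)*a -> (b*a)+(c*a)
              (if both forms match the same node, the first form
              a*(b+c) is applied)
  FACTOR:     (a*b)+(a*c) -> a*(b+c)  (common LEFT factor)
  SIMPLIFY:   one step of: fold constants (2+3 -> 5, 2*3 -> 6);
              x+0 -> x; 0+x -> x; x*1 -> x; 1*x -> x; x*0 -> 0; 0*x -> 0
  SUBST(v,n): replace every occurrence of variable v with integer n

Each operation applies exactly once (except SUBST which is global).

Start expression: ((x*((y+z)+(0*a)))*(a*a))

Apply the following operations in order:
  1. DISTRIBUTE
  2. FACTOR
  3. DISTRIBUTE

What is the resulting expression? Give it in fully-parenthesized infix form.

Answer: (((x*(y+z))+(x*(0*a)))*(a*a))

Derivation:
Start: ((x*((y+z)+(0*a)))*(a*a))
Apply DISTRIBUTE at L (target: (x*((y+z)+(0*a)))): ((x*((y+z)+(0*a)))*(a*a)) -> (((x*(y+z))+(x*(0*a)))*(a*a))
Apply FACTOR at L (target: ((x*(y+z))+(x*(0*a)))): (((x*(y+z))+(x*(0*a)))*(a*a)) -> ((x*((y+z)+(0*a)))*(a*a))
Apply DISTRIBUTE at L (target: (x*((y+z)+(0*a)))): ((x*((y+z)+(0*a)))*(a*a)) -> (((x*(y+z))+(x*(0*a)))*(a*a))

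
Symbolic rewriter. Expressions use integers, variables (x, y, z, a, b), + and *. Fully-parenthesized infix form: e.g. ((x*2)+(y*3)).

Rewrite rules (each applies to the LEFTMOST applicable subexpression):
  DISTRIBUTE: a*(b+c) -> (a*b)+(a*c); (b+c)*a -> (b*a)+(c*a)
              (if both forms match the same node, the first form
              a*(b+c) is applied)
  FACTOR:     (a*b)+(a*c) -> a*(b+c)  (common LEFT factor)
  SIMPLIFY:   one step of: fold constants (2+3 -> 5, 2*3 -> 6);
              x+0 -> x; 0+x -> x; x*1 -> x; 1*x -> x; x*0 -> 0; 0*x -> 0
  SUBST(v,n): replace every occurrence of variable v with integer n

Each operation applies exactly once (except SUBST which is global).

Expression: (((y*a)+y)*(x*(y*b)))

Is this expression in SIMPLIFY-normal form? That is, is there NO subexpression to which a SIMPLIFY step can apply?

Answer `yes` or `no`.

Expression: (((y*a)+y)*(x*(y*b)))
Scanning for simplifiable subexpressions (pre-order)...
  at root: (((y*a)+y)*(x*(y*b))) (not simplifiable)
  at L: ((y*a)+y) (not simplifiable)
  at LL: (y*a) (not simplifiable)
  at R: (x*(y*b)) (not simplifiable)
  at RR: (y*b) (not simplifiable)
Result: no simplifiable subexpression found -> normal form.

Answer: yes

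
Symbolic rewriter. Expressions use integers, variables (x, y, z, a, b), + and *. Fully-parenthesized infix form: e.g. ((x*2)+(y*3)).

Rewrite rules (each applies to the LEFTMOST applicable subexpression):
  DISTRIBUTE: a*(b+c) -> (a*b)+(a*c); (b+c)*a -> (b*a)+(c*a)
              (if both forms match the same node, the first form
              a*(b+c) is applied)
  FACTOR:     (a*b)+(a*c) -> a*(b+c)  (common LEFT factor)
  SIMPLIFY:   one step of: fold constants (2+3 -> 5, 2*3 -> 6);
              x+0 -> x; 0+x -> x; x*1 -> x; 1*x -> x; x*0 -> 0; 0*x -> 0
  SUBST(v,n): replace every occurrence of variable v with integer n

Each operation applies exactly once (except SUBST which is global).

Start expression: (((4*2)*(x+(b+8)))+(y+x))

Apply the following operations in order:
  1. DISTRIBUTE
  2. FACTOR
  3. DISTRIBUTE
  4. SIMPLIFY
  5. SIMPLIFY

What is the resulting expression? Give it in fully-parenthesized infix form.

Answer: (((8*x)+(8*(b+8)))+(y+x))

Derivation:
Start: (((4*2)*(x+(b+8)))+(y+x))
Apply DISTRIBUTE at L (target: ((4*2)*(x+(b+8)))): (((4*2)*(x+(b+8)))+(y+x)) -> ((((4*2)*x)+((4*2)*(b+8)))+(y+x))
Apply FACTOR at L (target: (((4*2)*x)+((4*2)*(b+8)))): ((((4*2)*x)+((4*2)*(b+8)))+(y+x)) -> (((4*2)*(x+(b+8)))+(y+x))
Apply DISTRIBUTE at L (target: ((4*2)*(x+(b+8)))): (((4*2)*(x+(b+8)))+(y+x)) -> ((((4*2)*x)+((4*2)*(b+8)))+(y+x))
Apply SIMPLIFY at LLL (target: (4*2)): ((((4*2)*x)+((4*2)*(b+8)))+(y+x)) -> (((8*x)+((4*2)*(b+8)))+(y+x))
Apply SIMPLIFY at LRL (target: (4*2)): (((8*x)+((4*2)*(b+8)))+(y+x)) -> (((8*x)+(8*(b+8)))+(y+x))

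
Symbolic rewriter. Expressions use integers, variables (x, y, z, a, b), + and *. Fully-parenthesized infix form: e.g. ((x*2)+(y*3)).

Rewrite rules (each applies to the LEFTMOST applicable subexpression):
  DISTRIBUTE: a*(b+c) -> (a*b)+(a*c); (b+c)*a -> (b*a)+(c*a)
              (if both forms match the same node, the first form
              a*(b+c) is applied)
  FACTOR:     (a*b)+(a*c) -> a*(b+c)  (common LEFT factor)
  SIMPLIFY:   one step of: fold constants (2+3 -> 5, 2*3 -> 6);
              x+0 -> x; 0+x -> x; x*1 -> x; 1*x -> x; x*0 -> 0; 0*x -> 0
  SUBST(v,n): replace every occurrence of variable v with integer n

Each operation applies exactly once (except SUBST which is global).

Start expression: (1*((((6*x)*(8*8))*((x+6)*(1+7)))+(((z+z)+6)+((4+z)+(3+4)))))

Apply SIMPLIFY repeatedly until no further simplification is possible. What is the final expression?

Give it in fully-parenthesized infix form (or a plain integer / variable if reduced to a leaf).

Start: (1*((((6*x)*(8*8))*((x+6)*(1+7)))+(((z+z)+6)+((4+z)+(3+4)))))
Step 1: at root: (1*((((6*x)*(8*8))*((x+6)*(1+7)))+(((z+z)+6)+((4+z)+(3+4))))) -> ((((6*x)*(8*8))*((x+6)*(1+7)))+(((z+z)+6)+((4+z)+(3+4)))); overall: (1*((((6*x)*(8*8))*((x+6)*(1+7)))+(((z+z)+6)+((4+z)+(3+4))))) -> ((((6*x)*(8*8))*((x+6)*(1+7)))+(((z+z)+6)+((4+z)+(3+4))))
Step 2: at LLR: (8*8) -> 64; overall: ((((6*x)*(8*8))*((x+6)*(1+7)))+(((z+z)+6)+((4+z)+(3+4)))) -> ((((6*x)*64)*((x+6)*(1+7)))+(((z+z)+6)+((4+z)+(3+4))))
Step 3: at LRR: (1+7) -> 8; overall: ((((6*x)*64)*((x+6)*(1+7)))+(((z+z)+6)+((4+z)+(3+4)))) -> ((((6*x)*64)*((x+6)*8))+(((z+z)+6)+((4+z)+(3+4))))
Step 4: at RRR: (3+4) -> 7; overall: ((((6*x)*64)*((x+6)*8))+(((z+z)+6)+((4+z)+(3+4)))) -> ((((6*x)*64)*((x+6)*8))+(((z+z)+6)+((4+z)+7)))
Fixed point: ((((6*x)*64)*((x+6)*8))+(((z+z)+6)+((4+z)+7)))

Answer: ((((6*x)*64)*((x+6)*8))+(((z+z)+6)+((4+z)+7)))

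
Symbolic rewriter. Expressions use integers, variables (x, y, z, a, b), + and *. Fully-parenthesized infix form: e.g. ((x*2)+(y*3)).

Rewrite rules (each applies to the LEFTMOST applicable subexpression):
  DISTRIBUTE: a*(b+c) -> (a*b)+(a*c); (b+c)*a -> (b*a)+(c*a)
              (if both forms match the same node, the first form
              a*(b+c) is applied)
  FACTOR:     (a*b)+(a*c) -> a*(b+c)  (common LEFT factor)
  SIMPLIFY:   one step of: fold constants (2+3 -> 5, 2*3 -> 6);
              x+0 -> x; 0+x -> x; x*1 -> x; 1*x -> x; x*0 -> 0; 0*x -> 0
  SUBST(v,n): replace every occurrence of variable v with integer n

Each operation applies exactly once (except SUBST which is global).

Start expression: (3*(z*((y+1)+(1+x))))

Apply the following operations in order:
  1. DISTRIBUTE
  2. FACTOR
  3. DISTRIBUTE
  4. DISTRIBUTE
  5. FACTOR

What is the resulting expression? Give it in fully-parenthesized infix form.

Answer: (3*((z*(y+1))+(z*(1+x))))

Derivation:
Start: (3*(z*((y+1)+(1+x))))
Apply DISTRIBUTE at R (target: (z*((y+1)+(1+x)))): (3*(z*((y+1)+(1+x)))) -> (3*((z*(y+1))+(z*(1+x))))
Apply FACTOR at R (target: ((z*(y+1))+(z*(1+x)))): (3*((z*(y+1))+(z*(1+x)))) -> (3*(z*((y+1)+(1+x))))
Apply DISTRIBUTE at R (target: (z*((y+1)+(1+x)))): (3*(z*((y+1)+(1+x)))) -> (3*((z*(y+1))+(z*(1+x))))
Apply DISTRIBUTE at root (target: (3*((z*(y+1))+(z*(1+x))))): (3*((z*(y+1))+(z*(1+x)))) -> ((3*(z*(y+1)))+(3*(z*(1+x))))
Apply FACTOR at root (target: ((3*(z*(y+1)))+(3*(z*(1+x))))): ((3*(z*(y+1)))+(3*(z*(1+x)))) -> (3*((z*(y+1))+(z*(1+x))))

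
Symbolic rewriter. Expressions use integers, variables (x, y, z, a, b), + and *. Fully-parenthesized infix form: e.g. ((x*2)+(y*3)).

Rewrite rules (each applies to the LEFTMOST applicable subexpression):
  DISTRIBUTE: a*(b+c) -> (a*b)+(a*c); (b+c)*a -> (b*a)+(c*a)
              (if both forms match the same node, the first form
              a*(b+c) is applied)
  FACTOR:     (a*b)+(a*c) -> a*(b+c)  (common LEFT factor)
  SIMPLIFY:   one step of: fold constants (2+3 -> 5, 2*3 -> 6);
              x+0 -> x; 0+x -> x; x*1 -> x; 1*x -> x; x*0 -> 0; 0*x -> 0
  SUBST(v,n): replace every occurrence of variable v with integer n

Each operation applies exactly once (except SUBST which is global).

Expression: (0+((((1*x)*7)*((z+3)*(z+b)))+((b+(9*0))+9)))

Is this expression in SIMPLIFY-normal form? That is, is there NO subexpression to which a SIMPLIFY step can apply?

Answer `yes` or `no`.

Expression: (0+((((1*x)*7)*((z+3)*(z+b)))+((b+(9*0))+9)))
Scanning for simplifiable subexpressions (pre-order)...
  at root: (0+((((1*x)*7)*((z+3)*(z+b)))+((b+(9*0))+9))) (SIMPLIFIABLE)
  at R: ((((1*x)*7)*((z+3)*(z+b)))+((b+(9*0))+9)) (not simplifiable)
  at RL: (((1*x)*7)*((z+3)*(z+b))) (not simplifiable)
  at RLL: ((1*x)*7) (not simplifiable)
  at RLLL: (1*x) (SIMPLIFIABLE)
  at RLR: ((z+3)*(z+b)) (not simplifiable)
  at RLRL: (z+3) (not simplifiable)
  at RLRR: (z+b) (not simplifiable)
  at RR: ((b+(9*0))+9) (not simplifiable)
  at RRL: (b+(9*0)) (not simplifiable)
  at RRLR: (9*0) (SIMPLIFIABLE)
Found simplifiable subexpr at path root: (0+((((1*x)*7)*((z+3)*(z+b)))+((b+(9*0))+9)))
One SIMPLIFY step would give: ((((1*x)*7)*((z+3)*(z+b)))+((b+(9*0))+9))
-> NOT in normal form.

Answer: no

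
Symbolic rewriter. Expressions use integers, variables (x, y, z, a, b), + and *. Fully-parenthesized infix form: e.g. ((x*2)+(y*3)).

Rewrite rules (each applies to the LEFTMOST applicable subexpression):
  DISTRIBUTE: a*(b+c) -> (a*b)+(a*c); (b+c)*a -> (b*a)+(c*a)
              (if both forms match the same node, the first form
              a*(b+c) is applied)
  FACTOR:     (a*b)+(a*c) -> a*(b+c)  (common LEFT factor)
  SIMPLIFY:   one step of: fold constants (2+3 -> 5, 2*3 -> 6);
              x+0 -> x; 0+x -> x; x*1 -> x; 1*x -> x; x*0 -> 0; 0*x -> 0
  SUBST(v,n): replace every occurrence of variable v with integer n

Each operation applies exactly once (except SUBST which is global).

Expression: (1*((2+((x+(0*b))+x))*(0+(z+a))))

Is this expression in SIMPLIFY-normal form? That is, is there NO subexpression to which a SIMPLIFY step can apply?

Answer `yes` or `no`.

Expression: (1*((2+((x+(0*b))+x))*(0+(z+a))))
Scanning for simplifiable subexpressions (pre-order)...
  at root: (1*((2+((x+(0*b))+x))*(0+(z+a)))) (SIMPLIFIABLE)
  at R: ((2+((x+(0*b))+x))*(0+(z+a))) (not simplifiable)
  at RL: (2+((x+(0*b))+x)) (not simplifiable)
  at RLR: ((x+(0*b))+x) (not simplifiable)
  at RLRL: (x+(0*b)) (not simplifiable)
  at RLRLR: (0*b) (SIMPLIFIABLE)
  at RR: (0+(z+a)) (SIMPLIFIABLE)
  at RRR: (z+a) (not simplifiable)
Found simplifiable subexpr at path root: (1*((2+((x+(0*b))+x))*(0+(z+a))))
One SIMPLIFY step would give: ((2+((x+(0*b))+x))*(0+(z+a)))
-> NOT in normal form.

Answer: no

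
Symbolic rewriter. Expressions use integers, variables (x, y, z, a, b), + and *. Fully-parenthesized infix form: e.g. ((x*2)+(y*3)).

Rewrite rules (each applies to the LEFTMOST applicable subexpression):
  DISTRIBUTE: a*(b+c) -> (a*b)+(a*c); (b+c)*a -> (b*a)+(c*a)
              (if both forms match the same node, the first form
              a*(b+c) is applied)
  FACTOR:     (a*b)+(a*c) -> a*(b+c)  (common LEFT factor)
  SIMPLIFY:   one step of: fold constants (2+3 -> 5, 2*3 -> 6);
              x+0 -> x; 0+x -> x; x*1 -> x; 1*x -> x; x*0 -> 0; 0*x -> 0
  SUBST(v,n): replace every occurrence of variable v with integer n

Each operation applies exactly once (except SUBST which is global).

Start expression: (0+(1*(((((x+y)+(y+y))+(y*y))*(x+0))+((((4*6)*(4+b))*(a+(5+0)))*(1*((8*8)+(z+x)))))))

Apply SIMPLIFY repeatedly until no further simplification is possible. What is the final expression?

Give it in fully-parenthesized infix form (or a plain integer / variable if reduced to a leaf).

Answer: (((((x+y)+(y+y))+(y*y))*x)+(((24*(4+b))*(a+5))*(64+(z+x))))

Derivation:
Start: (0+(1*(((((x+y)+(y+y))+(y*y))*(x+0))+((((4*6)*(4+b))*(a+(5+0)))*(1*((8*8)+(z+x)))))))
Step 1: at root: (0+(1*(((((x+y)+(y+y))+(y*y))*(x+0))+((((4*6)*(4+b))*(a+(5+0)))*(1*((8*8)+(z+x))))))) -> (1*(((((x+y)+(y+y))+(y*y))*(x+0))+((((4*6)*(4+b))*(a+(5+0)))*(1*((8*8)+(z+x)))))); overall: (0+(1*(((((x+y)+(y+y))+(y*y))*(x+0))+((((4*6)*(4+b))*(a+(5+0)))*(1*((8*8)+(z+x))))))) -> (1*(((((x+y)+(y+y))+(y*y))*(x+0))+((((4*6)*(4+b))*(a+(5+0)))*(1*((8*8)+(z+x))))))
Step 2: at root: (1*(((((x+y)+(y+y))+(y*y))*(x+0))+((((4*6)*(4+b))*(a+(5+0)))*(1*((8*8)+(z+x)))))) -> (((((x+y)+(y+y))+(y*y))*(x+0))+((((4*6)*(4+b))*(a+(5+0)))*(1*((8*8)+(z+x))))); overall: (1*(((((x+y)+(y+y))+(y*y))*(x+0))+((((4*6)*(4+b))*(a+(5+0)))*(1*((8*8)+(z+x)))))) -> (((((x+y)+(y+y))+(y*y))*(x+0))+((((4*6)*(4+b))*(a+(5+0)))*(1*((8*8)+(z+x)))))
Step 3: at LR: (x+0) -> x; overall: (((((x+y)+(y+y))+(y*y))*(x+0))+((((4*6)*(4+b))*(a+(5+0)))*(1*((8*8)+(z+x))))) -> (((((x+y)+(y+y))+(y*y))*x)+((((4*6)*(4+b))*(a+(5+0)))*(1*((8*8)+(z+x)))))
Step 4: at RLLL: (4*6) -> 24; overall: (((((x+y)+(y+y))+(y*y))*x)+((((4*6)*(4+b))*(a+(5+0)))*(1*((8*8)+(z+x))))) -> (((((x+y)+(y+y))+(y*y))*x)+(((24*(4+b))*(a+(5+0)))*(1*((8*8)+(z+x)))))
Step 5: at RLRR: (5+0) -> 5; overall: (((((x+y)+(y+y))+(y*y))*x)+(((24*(4+b))*(a+(5+0)))*(1*((8*8)+(z+x))))) -> (((((x+y)+(y+y))+(y*y))*x)+(((24*(4+b))*(a+5))*(1*((8*8)+(z+x)))))
Step 6: at RR: (1*((8*8)+(z+x))) -> ((8*8)+(z+x)); overall: (((((x+y)+(y+y))+(y*y))*x)+(((24*(4+b))*(a+5))*(1*((8*8)+(z+x))))) -> (((((x+y)+(y+y))+(y*y))*x)+(((24*(4+b))*(a+5))*((8*8)+(z+x))))
Step 7: at RRL: (8*8) -> 64; overall: (((((x+y)+(y+y))+(y*y))*x)+(((24*(4+b))*(a+5))*((8*8)+(z+x)))) -> (((((x+y)+(y+y))+(y*y))*x)+(((24*(4+b))*(a+5))*(64+(z+x))))
Fixed point: (((((x+y)+(y+y))+(y*y))*x)+(((24*(4+b))*(a+5))*(64+(z+x))))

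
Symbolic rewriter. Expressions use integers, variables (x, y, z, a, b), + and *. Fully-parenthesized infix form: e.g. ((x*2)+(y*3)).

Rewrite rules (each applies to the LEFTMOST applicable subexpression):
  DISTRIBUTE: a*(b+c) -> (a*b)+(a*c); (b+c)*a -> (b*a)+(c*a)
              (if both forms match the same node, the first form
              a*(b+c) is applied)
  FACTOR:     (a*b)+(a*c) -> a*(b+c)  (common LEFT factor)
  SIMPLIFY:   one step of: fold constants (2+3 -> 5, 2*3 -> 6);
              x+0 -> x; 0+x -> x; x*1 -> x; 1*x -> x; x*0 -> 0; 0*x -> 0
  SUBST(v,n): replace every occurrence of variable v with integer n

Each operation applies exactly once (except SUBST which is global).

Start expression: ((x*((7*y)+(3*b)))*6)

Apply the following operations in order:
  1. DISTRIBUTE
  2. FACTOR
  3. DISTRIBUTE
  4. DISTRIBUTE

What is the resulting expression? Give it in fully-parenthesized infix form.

Answer: (((x*(7*y))*6)+((x*(3*b))*6))

Derivation:
Start: ((x*((7*y)+(3*b)))*6)
Apply DISTRIBUTE at L (target: (x*((7*y)+(3*b)))): ((x*((7*y)+(3*b)))*6) -> (((x*(7*y))+(x*(3*b)))*6)
Apply FACTOR at L (target: ((x*(7*y))+(x*(3*b)))): (((x*(7*y))+(x*(3*b)))*6) -> ((x*((7*y)+(3*b)))*6)
Apply DISTRIBUTE at L (target: (x*((7*y)+(3*b)))): ((x*((7*y)+(3*b)))*6) -> (((x*(7*y))+(x*(3*b)))*6)
Apply DISTRIBUTE at root (target: (((x*(7*y))+(x*(3*b)))*6)): (((x*(7*y))+(x*(3*b)))*6) -> (((x*(7*y))*6)+((x*(3*b))*6))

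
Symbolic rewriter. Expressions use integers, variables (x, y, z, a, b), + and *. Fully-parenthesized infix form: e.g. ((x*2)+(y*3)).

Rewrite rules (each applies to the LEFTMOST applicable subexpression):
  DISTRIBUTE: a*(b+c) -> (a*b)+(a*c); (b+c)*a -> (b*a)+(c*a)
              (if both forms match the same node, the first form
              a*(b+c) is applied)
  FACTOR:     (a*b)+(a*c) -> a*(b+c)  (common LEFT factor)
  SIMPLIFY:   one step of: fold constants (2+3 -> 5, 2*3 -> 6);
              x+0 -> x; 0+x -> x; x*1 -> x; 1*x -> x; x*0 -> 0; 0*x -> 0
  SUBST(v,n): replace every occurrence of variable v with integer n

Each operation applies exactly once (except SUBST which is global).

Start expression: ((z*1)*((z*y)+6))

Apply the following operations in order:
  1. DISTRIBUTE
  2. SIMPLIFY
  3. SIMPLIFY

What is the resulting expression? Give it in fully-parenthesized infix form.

Answer: ((z*(z*y))+(z*6))

Derivation:
Start: ((z*1)*((z*y)+6))
Apply DISTRIBUTE at root (target: ((z*1)*((z*y)+6))): ((z*1)*((z*y)+6)) -> (((z*1)*(z*y))+((z*1)*6))
Apply SIMPLIFY at LL (target: (z*1)): (((z*1)*(z*y))+((z*1)*6)) -> ((z*(z*y))+((z*1)*6))
Apply SIMPLIFY at RL (target: (z*1)): ((z*(z*y))+((z*1)*6)) -> ((z*(z*y))+(z*6))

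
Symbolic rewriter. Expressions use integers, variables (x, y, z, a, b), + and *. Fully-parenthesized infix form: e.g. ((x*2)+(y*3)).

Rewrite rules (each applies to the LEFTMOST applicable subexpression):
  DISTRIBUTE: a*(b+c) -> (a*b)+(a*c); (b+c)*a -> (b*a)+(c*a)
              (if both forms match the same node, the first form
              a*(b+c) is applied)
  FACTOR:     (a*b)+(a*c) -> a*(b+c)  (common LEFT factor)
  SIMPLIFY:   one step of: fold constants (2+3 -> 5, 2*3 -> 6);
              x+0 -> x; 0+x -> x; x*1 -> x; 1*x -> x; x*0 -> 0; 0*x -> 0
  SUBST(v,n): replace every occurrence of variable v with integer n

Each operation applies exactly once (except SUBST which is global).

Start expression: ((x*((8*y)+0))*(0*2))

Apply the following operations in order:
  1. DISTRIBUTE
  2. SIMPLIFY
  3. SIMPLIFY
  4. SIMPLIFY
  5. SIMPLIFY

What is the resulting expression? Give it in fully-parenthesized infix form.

Start: ((x*((8*y)+0))*(0*2))
Apply DISTRIBUTE at L (target: (x*((8*y)+0))): ((x*((8*y)+0))*(0*2)) -> (((x*(8*y))+(x*0))*(0*2))
Apply SIMPLIFY at LR (target: (x*0)): (((x*(8*y))+(x*0))*(0*2)) -> (((x*(8*y))+0)*(0*2))
Apply SIMPLIFY at L (target: ((x*(8*y))+0)): (((x*(8*y))+0)*(0*2)) -> ((x*(8*y))*(0*2))
Apply SIMPLIFY at R (target: (0*2)): ((x*(8*y))*(0*2)) -> ((x*(8*y))*0)
Apply SIMPLIFY at root (target: ((x*(8*y))*0)): ((x*(8*y))*0) -> 0

Answer: 0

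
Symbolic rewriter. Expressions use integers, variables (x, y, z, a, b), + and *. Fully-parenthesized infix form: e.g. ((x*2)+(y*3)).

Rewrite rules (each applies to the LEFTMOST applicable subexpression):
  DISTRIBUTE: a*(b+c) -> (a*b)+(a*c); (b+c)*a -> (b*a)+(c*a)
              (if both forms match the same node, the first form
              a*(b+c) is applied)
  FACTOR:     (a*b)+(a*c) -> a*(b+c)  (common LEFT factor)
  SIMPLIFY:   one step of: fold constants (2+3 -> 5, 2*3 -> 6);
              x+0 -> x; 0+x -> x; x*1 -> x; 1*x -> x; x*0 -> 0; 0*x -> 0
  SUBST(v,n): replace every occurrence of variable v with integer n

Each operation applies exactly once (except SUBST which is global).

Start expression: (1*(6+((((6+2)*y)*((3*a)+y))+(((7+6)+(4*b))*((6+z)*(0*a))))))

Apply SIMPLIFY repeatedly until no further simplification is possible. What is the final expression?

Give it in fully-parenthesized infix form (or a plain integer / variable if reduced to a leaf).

Start: (1*(6+((((6+2)*y)*((3*a)+y))+(((7+6)+(4*b))*((6+z)*(0*a))))))
Step 1: at root: (1*(6+((((6+2)*y)*((3*a)+y))+(((7+6)+(4*b))*((6+z)*(0*a)))))) -> (6+((((6+2)*y)*((3*a)+y))+(((7+6)+(4*b))*((6+z)*(0*a))))); overall: (1*(6+((((6+2)*y)*((3*a)+y))+(((7+6)+(4*b))*((6+z)*(0*a)))))) -> (6+((((6+2)*y)*((3*a)+y))+(((7+6)+(4*b))*((6+z)*(0*a)))))
Step 2: at RLLL: (6+2) -> 8; overall: (6+((((6+2)*y)*((3*a)+y))+(((7+6)+(4*b))*((6+z)*(0*a))))) -> (6+(((8*y)*((3*a)+y))+(((7+6)+(4*b))*((6+z)*(0*a)))))
Step 3: at RRLL: (7+6) -> 13; overall: (6+(((8*y)*((3*a)+y))+(((7+6)+(4*b))*((6+z)*(0*a))))) -> (6+(((8*y)*((3*a)+y))+((13+(4*b))*((6+z)*(0*a)))))
Step 4: at RRRR: (0*a) -> 0; overall: (6+(((8*y)*((3*a)+y))+((13+(4*b))*((6+z)*(0*a))))) -> (6+(((8*y)*((3*a)+y))+((13+(4*b))*((6+z)*0))))
Step 5: at RRR: ((6+z)*0) -> 0; overall: (6+(((8*y)*((3*a)+y))+((13+(4*b))*((6+z)*0)))) -> (6+(((8*y)*((3*a)+y))+((13+(4*b))*0)))
Step 6: at RR: ((13+(4*b))*0) -> 0; overall: (6+(((8*y)*((3*a)+y))+((13+(4*b))*0))) -> (6+(((8*y)*((3*a)+y))+0))
Step 7: at R: (((8*y)*((3*a)+y))+0) -> ((8*y)*((3*a)+y)); overall: (6+(((8*y)*((3*a)+y))+0)) -> (6+((8*y)*((3*a)+y)))
Fixed point: (6+((8*y)*((3*a)+y)))

Answer: (6+((8*y)*((3*a)+y)))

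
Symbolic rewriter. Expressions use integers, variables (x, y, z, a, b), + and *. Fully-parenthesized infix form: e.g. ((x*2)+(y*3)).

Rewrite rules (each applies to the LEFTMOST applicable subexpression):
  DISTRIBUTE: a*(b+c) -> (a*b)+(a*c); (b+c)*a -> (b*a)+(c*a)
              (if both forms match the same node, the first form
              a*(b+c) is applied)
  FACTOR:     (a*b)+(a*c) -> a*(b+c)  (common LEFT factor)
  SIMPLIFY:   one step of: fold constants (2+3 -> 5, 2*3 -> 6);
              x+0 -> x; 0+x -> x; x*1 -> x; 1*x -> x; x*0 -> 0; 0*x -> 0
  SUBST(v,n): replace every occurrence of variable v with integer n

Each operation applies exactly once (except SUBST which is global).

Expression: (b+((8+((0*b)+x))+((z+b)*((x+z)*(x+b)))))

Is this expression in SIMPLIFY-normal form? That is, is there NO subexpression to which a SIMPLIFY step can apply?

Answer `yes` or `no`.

Answer: no

Derivation:
Expression: (b+((8+((0*b)+x))+((z+b)*((x+z)*(x+b)))))
Scanning for simplifiable subexpressions (pre-order)...
  at root: (b+((8+((0*b)+x))+((z+b)*((x+z)*(x+b))))) (not simplifiable)
  at R: ((8+((0*b)+x))+((z+b)*((x+z)*(x+b)))) (not simplifiable)
  at RL: (8+((0*b)+x)) (not simplifiable)
  at RLR: ((0*b)+x) (not simplifiable)
  at RLRL: (0*b) (SIMPLIFIABLE)
  at RR: ((z+b)*((x+z)*(x+b))) (not simplifiable)
  at RRL: (z+b) (not simplifiable)
  at RRR: ((x+z)*(x+b)) (not simplifiable)
  at RRRL: (x+z) (not simplifiable)
  at RRRR: (x+b) (not simplifiable)
Found simplifiable subexpr at path RLRL: (0*b)
One SIMPLIFY step would give: (b+((8+(0+x))+((z+b)*((x+z)*(x+b)))))
-> NOT in normal form.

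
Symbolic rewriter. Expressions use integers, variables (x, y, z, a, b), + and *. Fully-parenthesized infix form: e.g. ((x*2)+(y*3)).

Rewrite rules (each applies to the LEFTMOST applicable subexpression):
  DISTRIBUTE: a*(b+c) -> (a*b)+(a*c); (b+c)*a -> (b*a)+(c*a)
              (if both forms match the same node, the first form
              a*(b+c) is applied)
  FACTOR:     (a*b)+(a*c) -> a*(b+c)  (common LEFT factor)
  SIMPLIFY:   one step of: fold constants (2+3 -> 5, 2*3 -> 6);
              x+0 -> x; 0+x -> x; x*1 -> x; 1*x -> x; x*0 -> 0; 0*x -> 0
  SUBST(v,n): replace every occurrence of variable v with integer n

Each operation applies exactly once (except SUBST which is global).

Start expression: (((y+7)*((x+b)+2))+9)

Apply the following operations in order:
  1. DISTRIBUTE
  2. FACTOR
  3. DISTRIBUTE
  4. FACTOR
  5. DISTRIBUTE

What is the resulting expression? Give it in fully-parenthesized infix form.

Answer: ((((y+7)*(x+b))+((y+7)*2))+9)

Derivation:
Start: (((y+7)*((x+b)+2))+9)
Apply DISTRIBUTE at L (target: ((y+7)*((x+b)+2))): (((y+7)*((x+b)+2))+9) -> ((((y+7)*(x+b))+((y+7)*2))+9)
Apply FACTOR at L (target: (((y+7)*(x+b))+((y+7)*2))): ((((y+7)*(x+b))+((y+7)*2))+9) -> (((y+7)*((x+b)+2))+9)
Apply DISTRIBUTE at L (target: ((y+7)*((x+b)+2))): (((y+7)*((x+b)+2))+9) -> ((((y+7)*(x+b))+((y+7)*2))+9)
Apply FACTOR at L (target: (((y+7)*(x+b))+((y+7)*2))): ((((y+7)*(x+b))+((y+7)*2))+9) -> (((y+7)*((x+b)+2))+9)
Apply DISTRIBUTE at L (target: ((y+7)*((x+b)+2))): (((y+7)*((x+b)+2))+9) -> ((((y+7)*(x+b))+((y+7)*2))+9)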